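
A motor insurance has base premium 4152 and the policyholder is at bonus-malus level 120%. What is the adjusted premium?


adjusted = base * BM_level / 100
= 4152 * 120 / 100
= 4152 * 1.2
= 4982.4


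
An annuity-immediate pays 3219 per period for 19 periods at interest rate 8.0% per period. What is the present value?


PV = PMT * (1 - (1+i)^(-n)) / i
= 3219 * (1 - (1+0.08)^(-19)) / 0.08
= 3219 * (1 - 0.231712) / 0.08
= 3219 * 9.603599
= 30913.9858


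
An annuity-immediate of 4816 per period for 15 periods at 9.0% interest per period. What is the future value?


FV = PMT * ((1+i)^n - 1) / i
= 4816 * ((1.09)^15 - 1) / 0.09
= 4816 * (3.642482 - 1) / 0.09
= 141402.1725


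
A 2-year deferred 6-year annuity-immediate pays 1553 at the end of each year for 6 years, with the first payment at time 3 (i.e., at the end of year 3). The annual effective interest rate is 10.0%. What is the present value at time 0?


PV at time 2 of the 6-year annuity-immediate:
a_n = 1553 * (1-(1+0.1)^(-6))/0.1 = 6763.7199
Discount back 2 years to time 0:
PV = 6763.7199 * (1+0.1)^(-2)
= 6763.7199 * 0.826446
= 5589.8511


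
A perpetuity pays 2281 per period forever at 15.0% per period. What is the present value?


PV = PMT / i
= 2281 / 0.15
= 15206.6667


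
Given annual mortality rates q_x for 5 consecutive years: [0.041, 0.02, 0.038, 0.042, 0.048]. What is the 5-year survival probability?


p_k = 1 - q_k for each year
Survival = product of (1 - q_k)
= 0.959 * 0.98 * 0.962 * 0.958 * 0.952
= 0.8246


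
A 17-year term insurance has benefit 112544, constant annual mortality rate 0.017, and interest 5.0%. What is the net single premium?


NSP = benefit * sum_{k=0}^{n-1} k_p_x * q * v^(k+1)
With constant q=0.017, v=0.952381
Sum = 0.17102
NSP = 112544 * 0.17102
= 19247.2585


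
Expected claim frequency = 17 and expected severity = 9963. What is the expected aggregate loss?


E[S] = E[N] * E[X]
= 17 * 9963
= 169371


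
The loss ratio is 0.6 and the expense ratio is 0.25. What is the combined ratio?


Combined ratio = loss ratio + expense ratio
= 0.6 + 0.25
= 0.85


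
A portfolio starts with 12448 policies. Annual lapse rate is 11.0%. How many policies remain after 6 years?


remaining = initial * (1 - lapse)^years
= 12448 * (1 - 0.11)^6
= 12448 * 0.496981
= 6186.4231


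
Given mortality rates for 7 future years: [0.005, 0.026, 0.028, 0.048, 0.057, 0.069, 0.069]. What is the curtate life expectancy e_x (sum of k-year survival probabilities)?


e_x = sum_{k=1}^{n} k_p_x
k_p_x values:
  1_p_x = 0.995
  2_p_x = 0.96913
  3_p_x = 0.941994
  4_p_x = 0.896779
  5_p_x = 0.845662
  6_p_x = 0.787312
  7_p_x = 0.732987
e_x = 6.1689


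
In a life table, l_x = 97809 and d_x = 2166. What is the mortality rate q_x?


q_x = d_x / l_x
= 2166 / 97809
= 0.0221


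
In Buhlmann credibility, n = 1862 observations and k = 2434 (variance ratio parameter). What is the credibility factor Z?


Z = n / (n + k)
= 1862 / (1862 + 2434)
= 1862 / 4296
= 0.4334


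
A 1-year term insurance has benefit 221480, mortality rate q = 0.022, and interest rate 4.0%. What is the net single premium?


NSP = benefit * q * v
v = 1/(1+i) = 0.961538
NSP = 221480 * 0.022 * 0.961538
= 4685.1538


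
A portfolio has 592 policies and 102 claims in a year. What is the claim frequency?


frequency = claims / policies
= 102 / 592
= 0.1723


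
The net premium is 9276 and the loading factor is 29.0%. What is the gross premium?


Gross = net * (1 + loading)
= 9276 * (1 + 0.29)
= 9276 * 1.29
= 11966.04


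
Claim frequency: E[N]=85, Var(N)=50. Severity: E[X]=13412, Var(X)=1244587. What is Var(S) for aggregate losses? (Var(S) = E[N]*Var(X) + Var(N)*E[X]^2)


Var(S) = E[N]*Var(X) + Var(N)*E[X]^2
= 85*1244587 + 50*13412^2
= 105789895 + 8994087200
= 9.0999e+09


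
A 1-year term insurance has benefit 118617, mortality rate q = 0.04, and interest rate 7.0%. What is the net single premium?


NSP = benefit * q * v
v = 1/(1+i) = 0.934579
NSP = 118617 * 0.04 * 0.934579
= 4434.2804


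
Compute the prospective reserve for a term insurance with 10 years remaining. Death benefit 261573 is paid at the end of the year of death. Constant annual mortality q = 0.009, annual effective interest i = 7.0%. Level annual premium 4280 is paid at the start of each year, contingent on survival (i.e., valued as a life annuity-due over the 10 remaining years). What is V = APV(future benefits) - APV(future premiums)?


v = 1/(1+i) = 0.934579
APV(future benefits) per unit = sum_{k=0}^{9} k_p_x * q * v^(k+1) = 0.061017
APV(future benefits) = 261573 * 0.061017 = 15960.3795
Life annuity-due factor ä_{x:10} = sum_{k=0}^{9} k_p_x * v^k = 7.254234
APV(future premiums) = 4280 * 7.254234 = 31048.1222
V = 15960.3795 - 31048.1222
= -15087.7426


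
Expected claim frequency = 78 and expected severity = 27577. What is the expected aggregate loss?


E[S] = E[N] * E[X]
= 78 * 27577
= 2.1510e+06


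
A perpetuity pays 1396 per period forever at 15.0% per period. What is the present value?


PV = PMT / i
= 1396 / 0.15
= 9306.6667


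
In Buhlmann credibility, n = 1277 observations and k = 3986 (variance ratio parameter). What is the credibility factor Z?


Z = n / (n + k)
= 1277 / (1277 + 3986)
= 1277 / 5263
= 0.2426


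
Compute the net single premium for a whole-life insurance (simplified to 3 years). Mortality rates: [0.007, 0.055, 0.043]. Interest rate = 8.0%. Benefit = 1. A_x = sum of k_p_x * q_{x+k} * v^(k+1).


v = 0.925926
Year 0: k_p_x=1.0, q=0.007, term=0.006481
Year 1: k_p_x=0.993, q=0.055, term=0.046824
Year 2: k_p_x=0.938385, q=0.043, term=0.032032
A_x = 0.0853


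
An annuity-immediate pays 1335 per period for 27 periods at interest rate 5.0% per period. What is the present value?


PV = PMT * (1 - (1+i)^(-n)) / i
= 1335 * (1 - (1+0.05)^(-27)) / 0.05
= 1335 * (1 - 0.267848) / 0.05
= 1335 * 14.643034
= 19548.4499


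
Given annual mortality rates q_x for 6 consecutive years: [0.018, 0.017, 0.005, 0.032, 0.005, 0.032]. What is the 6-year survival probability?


p_k = 1 - q_k for each year
Survival = product of (1 - q_k)
= 0.982 * 0.983 * 0.995 * 0.968 * 0.995 * 0.968
= 0.8955


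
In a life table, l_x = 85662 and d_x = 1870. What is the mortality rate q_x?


q_x = d_x / l_x
= 1870 / 85662
= 0.0218


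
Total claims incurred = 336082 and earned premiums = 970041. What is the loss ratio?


Loss ratio = claims / premiums
= 336082 / 970041
= 0.3465


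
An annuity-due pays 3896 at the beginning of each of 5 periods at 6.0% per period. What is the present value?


PV_due = PMT * (1-(1+i)^(-n))/i * (1+i)
PV_immediate = 16411.3693
PV_due = 16411.3693 * 1.06
= 17396.0515


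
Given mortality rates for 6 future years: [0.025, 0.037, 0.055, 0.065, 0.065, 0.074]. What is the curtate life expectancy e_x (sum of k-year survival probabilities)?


e_x = sum_{k=1}^{n} k_p_x
k_p_x values:
  1_p_x = 0.975
  2_p_x = 0.938925
  3_p_x = 0.887284
  4_p_x = 0.829611
  5_p_x = 0.775686
  6_p_x = 0.718285
e_x = 5.1248


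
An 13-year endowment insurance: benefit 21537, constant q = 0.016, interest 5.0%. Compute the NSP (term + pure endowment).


Term component = 2975.986
Pure endowment = 13_p_x * v^13 * benefit = 0.810842 * 0.530321 * 21537 = 9261.0579
NSP = 12237.0439


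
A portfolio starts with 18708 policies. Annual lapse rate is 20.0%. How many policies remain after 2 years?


remaining = initial * (1 - lapse)^years
= 18708 * (1 - 0.2)^2
= 18708 * 0.64
= 11973.12


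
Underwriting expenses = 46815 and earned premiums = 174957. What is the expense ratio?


Expense ratio = expenses / premiums
= 46815 / 174957
= 0.2676


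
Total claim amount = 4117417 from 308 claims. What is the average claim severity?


severity = total / number
= 4117417 / 308
= 13368.237


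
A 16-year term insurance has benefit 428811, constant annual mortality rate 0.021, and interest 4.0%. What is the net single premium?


NSP = benefit * sum_{k=0}^{n-1} k_p_x * q * v^(k+1)
With constant q=0.021, v=0.961538
Sum = 0.213381
NSP = 428811 * 0.213381
= 91499.9241


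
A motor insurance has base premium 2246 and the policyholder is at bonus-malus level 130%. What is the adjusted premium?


adjusted = base * BM_level / 100
= 2246 * 130 / 100
= 2246 * 1.3
= 2919.8


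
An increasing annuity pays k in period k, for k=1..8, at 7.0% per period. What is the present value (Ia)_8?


(Ia)_n = sum_{k=1}^{n} k * v^k, v = 1/(1+i)
v = 0.934579
Sum computed term by term:
(Ia)_8 = 24.7602


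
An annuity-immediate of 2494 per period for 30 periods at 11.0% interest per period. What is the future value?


FV = PMT * ((1+i)^n - 1) / i
= 2494 * ((1.11)^30 - 1) / 0.11
= 2494 * (22.892297 - 1) / 0.11
= 496358.0695


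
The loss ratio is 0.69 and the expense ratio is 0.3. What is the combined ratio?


Combined ratio = loss ratio + expense ratio
= 0.69 + 0.3
= 0.99


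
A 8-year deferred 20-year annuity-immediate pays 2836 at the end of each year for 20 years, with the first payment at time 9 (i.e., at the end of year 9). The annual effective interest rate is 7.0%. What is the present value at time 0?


PV at time 8 of the 20-year annuity-immediate:
a_n = 2836 * (1-(1+0.07)^(-20))/0.07 = 30044.6244
Discount back 8 years to time 0:
PV = 30044.6244 * (1+0.07)^(-8)
= 30044.6244 * 0.582009
= 17486.2449


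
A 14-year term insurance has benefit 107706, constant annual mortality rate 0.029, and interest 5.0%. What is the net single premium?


NSP = benefit * sum_{k=0}^{n-1} k_p_x * q * v^(k+1)
With constant q=0.029, v=0.952381
Sum = 0.244291
NSP = 107706 * 0.244291
= 26311.6055


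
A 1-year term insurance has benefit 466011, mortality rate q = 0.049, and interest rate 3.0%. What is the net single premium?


NSP = benefit * q * v
v = 1/(1+i) = 0.970874
NSP = 466011 * 0.049 * 0.970874
= 22169.4553


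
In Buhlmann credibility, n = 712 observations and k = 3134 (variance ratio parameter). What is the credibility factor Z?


Z = n / (n + k)
= 712 / (712 + 3134)
= 712 / 3846
= 0.1851


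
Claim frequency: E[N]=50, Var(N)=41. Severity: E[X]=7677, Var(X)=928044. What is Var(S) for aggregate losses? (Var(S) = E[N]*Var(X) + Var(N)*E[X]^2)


Var(S) = E[N]*Var(X) + Var(N)*E[X]^2
= 50*928044 + 41*7677^2
= 46402200 + 2416389489
= 2.4628e+09


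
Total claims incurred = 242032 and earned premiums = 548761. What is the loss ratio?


Loss ratio = claims / premiums
= 242032 / 548761
= 0.4411


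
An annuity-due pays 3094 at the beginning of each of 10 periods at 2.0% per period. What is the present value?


PV_due = PMT * (1-(1+i)^(-n))/i * (1+i)
PV_immediate = 27792.118
PV_due = 27792.118 * 1.02
= 28347.9604


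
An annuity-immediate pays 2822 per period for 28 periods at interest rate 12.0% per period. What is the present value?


PV = PMT * (1 - (1+i)^(-n)) / i
= 2822 * (1 - (1+0.12)^(-28)) / 0.12
= 2822 * (1 - 0.041869) / 0.12
= 2822 * 7.984423
= 22532.0411


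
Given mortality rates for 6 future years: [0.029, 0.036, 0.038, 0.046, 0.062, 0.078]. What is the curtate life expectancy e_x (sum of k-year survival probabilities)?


e_x = sum_{k=1}^{n} k_p_x
k_p_x values:
  1_p_x = 0.971
  2_p_x = 0.936044
  3_p_x = 0.900474
  4_p_x = 0.859053
  5_p_x = 0.805791
  6_p_x = 0.74294
e_x = 5.2153


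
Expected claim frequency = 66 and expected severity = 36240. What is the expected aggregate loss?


E[S] = E[N] * E[X]
= 66 * 36240
= 2.3918e+06


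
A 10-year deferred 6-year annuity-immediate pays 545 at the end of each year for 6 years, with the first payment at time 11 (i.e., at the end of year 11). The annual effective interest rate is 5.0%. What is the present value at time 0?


PV at time 10 of the 6-year annuity-immediate:
a_n = 545 * (1-(1+0.05)^(-6))/0.05 = 2766.2522
Discount back 10 years to time 0:
PV = 2766.2522 * (1+0.05)^(-10)
= 2766.2522 * 0.613913
= 1698.2389


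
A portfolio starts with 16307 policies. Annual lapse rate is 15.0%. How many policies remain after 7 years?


remaining = initial * (1 - lapse)^years
= 16307 * (1 - 0.15)^7
= 16307 * 0.320577
= 5227.6506


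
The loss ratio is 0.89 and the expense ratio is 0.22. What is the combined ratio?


Combined ratio = loss ratio + expense ratio
= 0.89 + 0.22
= 1.11


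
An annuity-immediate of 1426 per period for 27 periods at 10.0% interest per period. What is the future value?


FV = PMT * ((1+i)^n - 1) / i
= 1426 * ((1.1)^27 - 1) / 0.1
= 1426 * (13.109994 - 1) / 0.1
= 172688.5172


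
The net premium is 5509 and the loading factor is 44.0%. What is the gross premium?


Gross = net * (1 + loading)
= 5509 * (1 + 0.44)
= 5509 * 1.44
= 7932.96


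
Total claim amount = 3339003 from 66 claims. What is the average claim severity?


severity = total / number
= 3339003 / 66
= 50590.9545


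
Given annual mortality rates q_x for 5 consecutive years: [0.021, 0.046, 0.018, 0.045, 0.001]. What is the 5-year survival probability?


p_k = 1 - q_k for each year
Survival = product of (1 - q_k)
= 0.979 * 0.954 * 0.982 * 0.955 * 0.999
= 0.875


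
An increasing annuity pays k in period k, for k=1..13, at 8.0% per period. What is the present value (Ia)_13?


(Ia)_n = sum_{k=1}^{n} k * v^k, v = 1/(1+i)
v = 0.925926
Sum computed term by term:
(Ia)_13 = 46.9501


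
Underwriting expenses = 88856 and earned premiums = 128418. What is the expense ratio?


Expense ratio = expenses / premiums
= 88856 / 128418
= 0.6919


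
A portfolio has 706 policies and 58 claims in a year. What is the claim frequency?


frequency = claims / policies
= 58 / 706
= 0.0822


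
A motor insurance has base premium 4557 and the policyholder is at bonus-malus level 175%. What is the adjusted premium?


adjusted = base * BM_level / 100
= 4557 * 175 / 100
= 4557 * 1.75
= 7974.75


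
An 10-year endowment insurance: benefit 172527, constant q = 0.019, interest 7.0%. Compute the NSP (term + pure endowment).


Term component = 21376.4661
Pure endowment = 10_p_x * v^10 * benefit = 0.825449 * 0.508349 * 172527 = 72395.1325
NSP = 93771.5986


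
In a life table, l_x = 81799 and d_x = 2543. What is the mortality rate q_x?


q_x = d_x / l_x
= 2543 / 81799
= 0.0311


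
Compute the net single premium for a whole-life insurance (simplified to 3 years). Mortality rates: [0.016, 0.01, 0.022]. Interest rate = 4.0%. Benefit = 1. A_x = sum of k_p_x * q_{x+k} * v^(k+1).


v = 0.961538
Year 0: k_p_x=1.0, q=0.016, term=0.015385
Year 1: k_p_x=0.984, q=0.01, term=0.009098
Year 2: k_p_x=0.97416, q=0.022, term=0.019053
A_x = 0.0435


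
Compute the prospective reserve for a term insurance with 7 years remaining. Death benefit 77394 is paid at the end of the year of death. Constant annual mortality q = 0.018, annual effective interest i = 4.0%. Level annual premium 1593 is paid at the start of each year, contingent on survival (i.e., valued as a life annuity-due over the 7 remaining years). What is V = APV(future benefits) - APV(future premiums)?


v = 1/(1+i) = 0.961538
APV(future benefits) per unit = sum_{k=0}^{6} k_p_x * q * v^(k+1) = 0.102666
APV(future benefits) = 77394 * 0.102666 = 7945.7573
Life annuity-due factor ä_{x:7} = sum_{k=0}^{6} k_p_x * v^k = 5.931832
APV(future premiums) = 1593 * 5.931832 = 9449.4082
V = 7945.7573 - 9449.4082
= -1503.6509


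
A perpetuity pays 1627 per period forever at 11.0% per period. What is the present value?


PV = PMT / i
= 1627 / 0.11
= 14790.9091


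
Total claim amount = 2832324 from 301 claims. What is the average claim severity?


severity = total / number
= 2832324 / 301
= 9409.7143


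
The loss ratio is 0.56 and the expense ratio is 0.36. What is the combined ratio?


Combined ratio = loss ratio + expense ratio
= 0.56 + 0.36
= 0.92


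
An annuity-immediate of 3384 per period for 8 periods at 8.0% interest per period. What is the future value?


FV = PMT * ((1+i)^n - 1) / i
= 3384 * ((1.08)^8 - 1) / 0.08
= 3384 * (1.85093 - 1) / 0.08
= 35994.3479


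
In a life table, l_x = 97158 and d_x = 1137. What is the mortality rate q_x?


q_x = d_x / l_x
= 1137 / 97158
= 0.0117


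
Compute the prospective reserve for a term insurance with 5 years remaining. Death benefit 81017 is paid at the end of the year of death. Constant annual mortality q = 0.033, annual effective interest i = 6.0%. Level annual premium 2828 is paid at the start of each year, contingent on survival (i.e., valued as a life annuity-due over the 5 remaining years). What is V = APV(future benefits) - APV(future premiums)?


v = 1/(1+i) = 0.943396
APV(future benefits) per unit = sum_{k=0}^{4} k_p_x * q * v^(k+1) = 0.13064
APV(future benefits) = 81017 * 0.13064 = 10584.0221
Life annuity-due factor ä_{x:5} = sum_{k=0}^{4} k_p_x * v^k = 4.1963
APV(future premiums) = 2828 * 4.1963 = 11867.1358
V = 10584.0221 - 11867.1358
= -1283.1137


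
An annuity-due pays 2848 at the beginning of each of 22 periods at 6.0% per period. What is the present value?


PV_due = PMT * (1-(1+i)^(-n))/i * (1+i)
PV_immediate = 34294.4247
PV_due = 34294.4247 * 1.06
= 36352.0902


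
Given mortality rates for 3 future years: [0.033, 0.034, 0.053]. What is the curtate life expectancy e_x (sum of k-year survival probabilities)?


e_x = sum_{k=1}^{n} k_p_x
k_p_x values:
  1_p_x = 0.967
  2_p_x = 0.934122
  3_p_x = 0.884614
e_x = 2.7857


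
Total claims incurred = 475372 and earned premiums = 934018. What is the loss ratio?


Loss ratio = claims / premiums
= 475372 / 934018
= 0.509


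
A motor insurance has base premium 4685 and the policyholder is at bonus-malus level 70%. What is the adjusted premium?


adjusted = base * BM_level / 100
= 4685 * 70 / 100
= 4685 * 0.7
= 3279.5


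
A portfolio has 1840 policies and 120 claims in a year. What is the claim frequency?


frequency = claims / policies
= 120 / 1840
= 0.0652


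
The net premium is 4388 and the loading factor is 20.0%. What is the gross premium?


Gross = net * (1 + loading)
= 4388 * (1 + 0.2)
= 4388 * 1.2
= 5265.6


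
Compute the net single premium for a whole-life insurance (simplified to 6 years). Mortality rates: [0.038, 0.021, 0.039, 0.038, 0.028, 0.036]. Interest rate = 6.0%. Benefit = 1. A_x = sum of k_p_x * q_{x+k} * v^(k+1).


v = 0.943396
Year 0: k_p_x=1.0, q=0.038, term=0.035849
Year 1: k_p_x=0.962, q=0.021, term=0.01798
Year 2: k_p_x=0.941798, q=0.039, term=0.030839
Year 3: k_p_x=0.905068, q=0.038, term=0.027242
Year 4: k_p_x=0.870675, q=0.028, term=0.018217
Year 5: k_p_x=0.846296, q=0.036, term=0.021478
A_x = 0.1516


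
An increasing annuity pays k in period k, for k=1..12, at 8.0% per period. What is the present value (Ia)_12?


(Ia)_n = sum_{k=1}^{n} k * v^k, v = 1/(1+i)
v = 0.925926
Sum computed term by term:
(Ia)_12 = 42.17


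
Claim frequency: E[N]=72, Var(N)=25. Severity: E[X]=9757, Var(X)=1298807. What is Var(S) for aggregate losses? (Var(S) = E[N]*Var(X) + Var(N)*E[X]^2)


Var(S) = E[N]*Var(X) + Var(N)*E[X]^2
= 72*1298807 + 25*9757^2
= 93514104 + 2379976225
= 2.4735e+09


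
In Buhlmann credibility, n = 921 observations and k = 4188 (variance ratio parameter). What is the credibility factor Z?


Z = n / (n + k)
= 921 / (921 + 4188)
= 921 / 5109
= 0.1803


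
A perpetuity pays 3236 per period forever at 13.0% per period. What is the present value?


PV = PMT / i
= 3236 / 0.13
= 24892.3077


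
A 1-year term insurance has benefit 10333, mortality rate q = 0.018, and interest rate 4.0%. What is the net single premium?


NSP = benefit * q * v
v = 1/(1+i) = 0.961538
NSP = 10333 * 0.018 * 0.961538
= 178.8404


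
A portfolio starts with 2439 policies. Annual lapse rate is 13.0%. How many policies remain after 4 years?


remaining = initial * (1 - lapse)^years
= 2439 * (1 - 0.13)^4
= 2439 * 0.572898
= 1397.2973


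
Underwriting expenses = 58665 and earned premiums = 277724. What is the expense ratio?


Expense ratio = expenses / premiums
= 58665 / 277724
= 0.2112


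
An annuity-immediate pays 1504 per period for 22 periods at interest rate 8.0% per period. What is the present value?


PV = PMT * (1 - (1+i)^(-n)) / i
= 1504 * (1 - (1+0.08)^(-22)) / 0.08
= 1504 * (1 - 0.183941) / 0.08
= 1504 * 10.200744
= 15341.9185


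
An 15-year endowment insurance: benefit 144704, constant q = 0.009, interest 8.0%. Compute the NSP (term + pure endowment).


Term component = 10605.0624
Pure endowment = 15_p_x * v^15 * benefit = 0.873182 * 0.315242 * 144704 = 39831.7164
NSP = 50436.7788


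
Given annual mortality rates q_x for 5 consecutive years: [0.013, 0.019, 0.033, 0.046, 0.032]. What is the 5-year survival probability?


p_k = 1 - q_k for each year
Survival = product of (1 - q_k)
= 0.987 * 0.981 * 0.967 * 0.954 * 0.968
= 0.8646


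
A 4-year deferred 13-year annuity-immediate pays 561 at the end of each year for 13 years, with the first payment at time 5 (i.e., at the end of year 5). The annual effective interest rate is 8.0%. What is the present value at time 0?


PV at time 4 of the 13-year annuity-immediate:
a_n = 561 * (1-(1+0.08)^(-13))/0.08 = 4434.0183
Discount back 4 years to time 0:
PV = 4434.0183 * (1+0.08)^(-4)
= 4434.0183 * 0.73503
= 3259.1358


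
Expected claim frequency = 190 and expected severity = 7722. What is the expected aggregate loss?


E[S] = E[N] * E[X]
= 190 * 7722
= 1.4672e+06


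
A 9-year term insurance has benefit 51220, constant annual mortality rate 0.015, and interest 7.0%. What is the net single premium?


NSP = benefit * sum_{k=0}^{n-1} k_p_x * q * v^(k+1)
With constant q=0.015, v=0.934579
Sum = 0.09269
NSP = 51220 * 0.09269
= 4747.5719


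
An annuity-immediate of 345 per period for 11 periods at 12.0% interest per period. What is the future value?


FV = PMT * ((1+i)^n - 1) / i
= 345 * ((1.12)^11 - 1) / 0.12
= 345 * (3.47855 - 1) / 0.12
= 7125.8312


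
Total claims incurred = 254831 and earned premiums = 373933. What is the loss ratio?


Loss ratio = claims / premiums
= 254831 / 373933
= 0.6815


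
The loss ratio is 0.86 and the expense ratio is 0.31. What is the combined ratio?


Combined ratio = loss ratio + expense ratio
= 0.86 + 0.31
= 1.17


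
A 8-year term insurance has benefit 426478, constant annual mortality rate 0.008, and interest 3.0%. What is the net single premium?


NSP = benefit * sum_{k=0}^{n-1} k_p_x * q * v^(k+1)
With constant q=0.008, v=0.970874
Sum = 0.054678
NSP = 426478 * 0.054678
= 23318.986


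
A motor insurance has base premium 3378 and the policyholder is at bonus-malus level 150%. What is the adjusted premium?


adjusted = base * BM_level / 100
= 3378 * 150 / 100
= 3378 * 1.5
= 5067.0


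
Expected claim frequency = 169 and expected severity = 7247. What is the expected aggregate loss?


E[S] = E[N] * E[X]
= 169 * 7247
= 1.2247e+06


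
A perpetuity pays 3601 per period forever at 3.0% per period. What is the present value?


PV = PMT / i
= 3601 / 0.03
= 120033.3333


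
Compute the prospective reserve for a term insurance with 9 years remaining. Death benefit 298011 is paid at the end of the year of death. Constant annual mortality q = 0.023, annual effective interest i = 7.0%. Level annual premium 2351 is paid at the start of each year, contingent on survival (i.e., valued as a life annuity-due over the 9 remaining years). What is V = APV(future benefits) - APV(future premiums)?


v = 1/(1+i) = 0.934579
APV(future benefits) per unit = sum_{k=0}^{8} k_p_x * q * v^(k+1) = 0.138208
APV(future benefits) = 298011 * 0.138208 = 41187.3565
Life annuity-due factor ä_{x:9} = sum_{k=0}^{8} k_p_x * v^k = 6.429653
APV(future premiums) = 2351 * 6.429653 = 15116.1153
V = 41187.3565 - 15116.1153
= 26071.2413


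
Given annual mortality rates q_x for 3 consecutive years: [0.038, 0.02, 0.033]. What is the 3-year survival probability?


p_k = 1 - q_k for each year
Survival = product of (1 - q_k)
= 0.962 * 0.98 * 0.967
= 0.9116


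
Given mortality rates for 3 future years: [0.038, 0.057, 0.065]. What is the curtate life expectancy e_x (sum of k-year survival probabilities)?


e_x = sum_{k=1}^{n} k_p_x
k_p_x values:
  1_p_x = 0.962
  2_p_x = 0.907166
  3_p_x = 0.8482
e_x = 2.7174


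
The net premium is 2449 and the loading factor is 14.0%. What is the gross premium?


Gross = net * (1 + loading)
= 2449 * (1 + 0.14)
= 2449 * 1.14
= 2791.86


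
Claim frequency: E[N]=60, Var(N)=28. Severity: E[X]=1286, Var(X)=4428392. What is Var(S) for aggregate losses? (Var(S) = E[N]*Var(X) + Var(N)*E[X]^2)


Var(S) = E[N]*Var(X) + Var(N)*E[X]^2
= 60*4428392 + 28*1286^2
= 265703520 + 46306288
= 3.1201e+08


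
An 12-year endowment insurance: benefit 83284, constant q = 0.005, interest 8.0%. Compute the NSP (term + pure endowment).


Term component = 3067.147
Pure endowment = 12_p_x * v^12 * benefit = 0.941623 * 0.397114 * 83284 = 31142.5004
NSP = 34209.6474


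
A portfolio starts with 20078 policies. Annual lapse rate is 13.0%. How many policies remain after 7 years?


remaining = initial * (1 - lapse)^years
= 20078 * (1 - 0.13)^7
= 20078 * 0.377255
= 7574.5218


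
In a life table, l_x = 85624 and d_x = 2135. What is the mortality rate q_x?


q_x = d_x / l_x
= 2135 / 85624
= 0.0249


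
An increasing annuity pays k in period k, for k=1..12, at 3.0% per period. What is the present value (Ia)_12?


(Ia)_n = sum_{k=1}^{n} k * v^k, v = 1/(1+i)
v = 0.970874
Sum computed term by term:
(Ia)_12 = 61.2022


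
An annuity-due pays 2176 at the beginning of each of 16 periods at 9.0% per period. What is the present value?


PV_due = PMT * (1-(1+i)^(-n))/i * (1+i)
PV_immediate = 18088.1266
PV_due = 18088.1266 * 1.09
= 19716.058


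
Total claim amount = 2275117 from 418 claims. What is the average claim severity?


severity = total / number
= 2275117 / 418
= 5442.8636


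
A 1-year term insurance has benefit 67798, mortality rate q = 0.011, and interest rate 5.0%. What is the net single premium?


NSP = benefit * q * v
v = 1/(1+i) = 0.952381
NSP = 67798 * 0.011 * 0.952381
= 710.2648


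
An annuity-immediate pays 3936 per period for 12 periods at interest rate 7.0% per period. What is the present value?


PV = PMT * (1 - (1+i)^(-n)) / i
= 3936 * (1 - (1+0.07)^(-12)) / 0.07
= 3936 * (1 - 0.444012) / 0.07
= 3936 * 7.942686
= 31262.4133


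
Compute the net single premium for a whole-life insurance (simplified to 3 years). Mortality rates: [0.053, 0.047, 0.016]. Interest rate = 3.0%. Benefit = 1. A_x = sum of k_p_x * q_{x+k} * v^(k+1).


v = 0.970874
Year 0: k_p_x=1.0, q=0.053, term=0.051456
Year 1: k_p_x=0.947, q=0.047, term=0.041954
Year 2: k_p_x=0.902491, q=0.016, term=0.013215
A_x = 0.1066


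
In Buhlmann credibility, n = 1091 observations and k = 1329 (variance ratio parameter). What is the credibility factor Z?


Z = n / (n + k)
= 1091 / (1091 + 1329)
= 1091 / 2420
= 0.4508


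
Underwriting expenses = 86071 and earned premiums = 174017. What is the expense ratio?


Expense ratio = expenses / premiums
= 86071 / 174017
= 0.4946


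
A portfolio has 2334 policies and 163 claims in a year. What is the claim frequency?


frequency = claims / policies
= 163 / 2334
= 0.0698


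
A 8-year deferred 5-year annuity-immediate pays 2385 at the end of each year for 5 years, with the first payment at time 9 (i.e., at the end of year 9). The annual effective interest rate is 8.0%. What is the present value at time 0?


PV at time 8 of the 5-year annuity-immediate:
a_n = 2385 * (1-(1+0.08)^(-5))/0.08 = 9522.6134
Discount back 8 years to time 0:
PV = 9522.6134 * (1+0.08)^(-8)
= 9522.6134 * 0.540269
= 5144.7717


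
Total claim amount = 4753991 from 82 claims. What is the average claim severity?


severity = total / number
= 4753991 / 82
= 57975.5


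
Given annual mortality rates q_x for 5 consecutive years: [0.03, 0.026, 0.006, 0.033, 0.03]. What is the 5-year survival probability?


p_k = 1 - q_k for each year
Survival = product of (1 - q_k)
= 0.97 * 0.974 * 0.994 * 0.967 * 0.97
= 0.8809


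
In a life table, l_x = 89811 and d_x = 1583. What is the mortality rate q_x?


q_x = d_x / l_x
= 1583 / 89811
= 0.0176


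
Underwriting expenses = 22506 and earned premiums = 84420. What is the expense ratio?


Expense ratio = expenses / premiums
= 22506 / 84420
= 0.2666


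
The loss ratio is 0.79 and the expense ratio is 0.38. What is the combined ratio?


Combined ratio = loss ratio + expense ratio
= 0.79 + 0.38
= 1.17


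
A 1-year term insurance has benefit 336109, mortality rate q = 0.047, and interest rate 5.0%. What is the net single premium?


NSP = benefit * q * v
v = 1/(1+i) = 0.952381
NSP = 336109 * 0.047 * 0.952381
= 15044.879


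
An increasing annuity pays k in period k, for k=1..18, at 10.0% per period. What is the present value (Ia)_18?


(Ia)_n = sum_{k=1}^{n} k * v^k, v = 1/(1+i)
v = 0.909091
Sum computed term by term:
(Ia)_18 = 57.841


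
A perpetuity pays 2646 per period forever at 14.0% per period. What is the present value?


PV = PMT / i
= 2646 / 0.14
= 18900.0


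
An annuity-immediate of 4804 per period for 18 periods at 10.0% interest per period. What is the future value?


FV = PMT * ((1+i)^n - 1) / i
= 4804 * ((1.1)^18 - 1) / 0.1
= 4804 * (5.559917 - 1) / 0.1
= 219058.4277


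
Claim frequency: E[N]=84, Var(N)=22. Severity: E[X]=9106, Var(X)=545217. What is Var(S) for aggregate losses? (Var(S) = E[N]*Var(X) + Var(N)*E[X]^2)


Var(S) = E[N]*Var(X) + Var(N)*E[X]^2
= 84*545217 + 22*9106^2
= 45798228 + 1824223192
= 1.8700e+09


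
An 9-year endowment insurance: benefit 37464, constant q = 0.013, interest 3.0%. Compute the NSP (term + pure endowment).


Term component = 3610.0382
Pure endowment = 9_p_x * v^9 * benefit = 0.888903 * 0.766417 * 37464 = 25523.1044
NSP = 29133.1426


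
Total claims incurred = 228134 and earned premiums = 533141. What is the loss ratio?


Loss ratio = claims / premiums
= 228134 / 533141
= 0.4279


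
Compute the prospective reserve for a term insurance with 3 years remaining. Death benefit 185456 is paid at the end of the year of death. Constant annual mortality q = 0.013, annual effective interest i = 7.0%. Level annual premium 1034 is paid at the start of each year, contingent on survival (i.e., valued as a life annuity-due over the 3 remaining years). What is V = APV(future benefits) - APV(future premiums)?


v = 1/(1+i) = 0.934579
APV(future benefits) per unit = sum_{k=0}^{2} k_p_x * q * v^(k+1) = 0.033694
APV(future benefits) = 185456 * 0.033694 = 6248.8253
Life annuity-due factor ä_{x:3} = sum_{k=0}^{2} k_p_x * v^k = 2.773307
APV(future premiums) = 1034 * 2.773307 = 2867.5993
V = 6248.8253 - 2867.5993
= 3381.2261


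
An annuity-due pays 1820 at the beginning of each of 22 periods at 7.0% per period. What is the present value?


PV_due = PMT * (1-(1+i)^(-n))/i * (1+i)
PV_immediate = 20131.4577
PV_due = 20131.4577 * 1.07
= 21540.6597


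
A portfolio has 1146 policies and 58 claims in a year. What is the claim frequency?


frequency = claims / policies
= 58 / 1146
= 0.0506


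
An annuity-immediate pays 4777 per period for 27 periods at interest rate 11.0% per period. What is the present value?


PV = PMT * (1 - (1+i)^(-n)) / i
= 4777 * (1 - (1+0.11)^(-27)) / 0.11
= 4777 * (1 - 0.059742) / 0.11
= 4777 * 8.5478
= 40832.8417


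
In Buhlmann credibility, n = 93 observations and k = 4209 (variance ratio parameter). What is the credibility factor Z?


Z = n / (n + k)
= 93 / (93 + 4209)
= 93 / 4302
= 0.0216


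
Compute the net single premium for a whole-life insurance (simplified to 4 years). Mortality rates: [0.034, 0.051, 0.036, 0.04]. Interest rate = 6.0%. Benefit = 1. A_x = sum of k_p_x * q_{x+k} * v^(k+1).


v = 0.943396
Year 0: k_p_x=1.0, q=0.034, term=0.032075
Year 1: k_p_x=0.966, q=0.051, term=0.043847
Year 2: k_p_x=0.916734, q=0.036, term=0.027709
Year 3: k_p_x=0.883732, q=0.04, term=0.028
A_x = 0.1316


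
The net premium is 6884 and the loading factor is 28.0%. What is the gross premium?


Gross = net * (1 + loading)
= 6884 * (1 + 0.28)
= 6884 * 1.28
= 8811.52


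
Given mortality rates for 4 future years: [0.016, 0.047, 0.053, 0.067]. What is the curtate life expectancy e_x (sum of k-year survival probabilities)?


e_x = sum_{k=1}^{n} k_p_x
k_p_x values:
  1_p_x = 0.984
  2_p_x = 0.937752
  3_p_x = 0.888051
  4_p_x = 0.828552
e_x = 3.6384


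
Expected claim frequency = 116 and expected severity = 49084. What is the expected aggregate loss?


E[S] = E[N] * E[X]
= 116 * 49084
= 5.6937e+06


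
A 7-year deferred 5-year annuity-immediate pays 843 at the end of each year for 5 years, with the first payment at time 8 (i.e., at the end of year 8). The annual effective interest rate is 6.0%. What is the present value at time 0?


PV at time 7 of the 5-year annuity-immediate:
a_n = 843 * (1-(1+0.06)^(-5))/0.06 = 3551.0227
Discount back 7 years to time 0:
PV = 3551.0227 * (1+0.06)^(-7)
= 3551.0227 * 0.665057
= 2361.6329


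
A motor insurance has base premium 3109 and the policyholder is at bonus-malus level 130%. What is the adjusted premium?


adjusted = base * BM_level / 100
= 3109 * 130 / 100
= 3109 * 1.3
= 4041.7


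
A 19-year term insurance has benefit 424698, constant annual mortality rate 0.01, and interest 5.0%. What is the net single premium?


NSP = benefit * sum_{k=0}^{n-1} k_p_x * q * v^(k+1)
With constant q=0.01, v=0.952381
Sum = 0.112176
NSP = 424698 * 0.112176
= 47640.9951


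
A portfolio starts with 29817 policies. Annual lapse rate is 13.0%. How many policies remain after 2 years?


remaining = initial * (1 - lapse)^years
= 29817 * (1 - 0.13)^2
= 29817 * 0.7569
= 22568.4873


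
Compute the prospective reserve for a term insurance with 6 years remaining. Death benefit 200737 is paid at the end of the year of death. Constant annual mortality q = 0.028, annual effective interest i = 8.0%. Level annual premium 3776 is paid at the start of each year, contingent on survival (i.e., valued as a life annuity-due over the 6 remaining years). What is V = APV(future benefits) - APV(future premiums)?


v = 1/(1+i) = 0.925926
APV(future benefits) per unit = sum_{k=0}^{5} k_p_x * q * v^(k+1) = 0.121478
APV(future benefits) = 200737 * 0.121478 = 24385.1813
Life annuity-due factor ä_{x:6} = sum_{k=0}^{5} k_p_x * v^k = 4.68559
APV(future premiums) = 3776 * 4.68559 = 17692.7878
V = 24385.1813 - 17692.7878
= 6692.3935


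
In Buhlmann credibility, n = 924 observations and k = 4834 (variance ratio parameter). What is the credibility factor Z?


Z = n / (n + k)
= 924 / (924 + 4834)
= 924 / 5758
= 0.1605


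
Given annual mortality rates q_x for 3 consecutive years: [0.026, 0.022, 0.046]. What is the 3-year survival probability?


p_k = 1 - q_k for each year
Survival = product of (1 - q_k)
= 0.974 * 0.978 * 0.954
= 0.9088


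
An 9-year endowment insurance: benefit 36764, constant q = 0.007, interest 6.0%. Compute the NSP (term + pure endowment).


Term component = 1706.8084
Pure endowment = 9_p_x * v^9 * benefit = 0.938735 * 0.591898 * 36764 = 20427.4053
NSP = 22134.2137


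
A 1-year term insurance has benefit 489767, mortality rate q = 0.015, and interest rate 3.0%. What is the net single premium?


NSP = benefit * q * v
v = 1/(1+i) = 0.970874
NSP = 489767 * 0.015 * 0.970874
= 7132.5291


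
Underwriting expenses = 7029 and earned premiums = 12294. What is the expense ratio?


Expense ratio = expenses / premiums
= 7029 / 12294
= 0.5717


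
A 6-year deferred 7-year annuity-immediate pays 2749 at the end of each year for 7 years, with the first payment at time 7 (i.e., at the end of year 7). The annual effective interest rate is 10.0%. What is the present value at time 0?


PV at time 6 of the 7-year annuity-immediate:
a_n = 2749 * (1-(1+0.1)^(-7))/0.1 = 13383.2833
Discount back 6 years to time 0:
PV = 13383.2833 * (1+0.1)^(-6)
= 13383.2833 * 0.564474
= 7554.5145


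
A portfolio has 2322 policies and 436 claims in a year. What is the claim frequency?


frequency = claims / policies
= 436 / 2322
= 0.1878


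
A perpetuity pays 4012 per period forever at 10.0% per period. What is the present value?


PV = PMT / i
= 4012 / 0.1
= 40120.0


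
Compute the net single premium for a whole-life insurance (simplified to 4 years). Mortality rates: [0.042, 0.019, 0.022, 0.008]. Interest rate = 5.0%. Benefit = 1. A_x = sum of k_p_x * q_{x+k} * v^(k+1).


v = 0.952381
Year 0: k_p_x=1.0, q=0.042, term=0.04
Year 1: k_p_x=0.958, q=0.019, term=0.01651
Year 2: k_p_x=0.939798, q=0.022, term=0.01786
Year 3: k_p_x=0.919122, q=0.008, term=0.006049
A_x = 0.0804


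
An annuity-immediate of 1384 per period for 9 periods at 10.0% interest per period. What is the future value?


FV = PMT * ((1+i)^n - 1) / i
= 1384 * ((1.1)^9 - 1) / 0.1
= 1384 * (2.357948 - 1) / 0.1
= 18793.996


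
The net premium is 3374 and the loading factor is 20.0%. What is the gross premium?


Gross = net * (1 + loading)
= 3374 * (1 + 0.2)
= 3374 * 1.2
= 4048.8


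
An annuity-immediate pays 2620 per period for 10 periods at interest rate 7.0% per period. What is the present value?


PV = PMT * (1 - (1+i)^(-n)) / i
= 2620 * (1 - (1+0.07)^(-10)) / 0.07
= 2620 * (1 - 0.508349) / 0.07
= 2620 * 7.023582
= 18401.7836


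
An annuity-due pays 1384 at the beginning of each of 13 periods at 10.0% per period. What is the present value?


PV_due = PMT * (1-(1+i)^(-n))/i * (1+i)
PV_immediate = 9831.045
PV_due = 9831.045 * 1.1
= 10814.1495


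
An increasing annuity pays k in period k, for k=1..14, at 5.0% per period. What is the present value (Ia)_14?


(Ia)_n = sum_{k=1}^{n} k * v^k, v = 1/(1+i)
v = 0.952381
Sum computed term by term:
(Ia)_14 = 66.4524


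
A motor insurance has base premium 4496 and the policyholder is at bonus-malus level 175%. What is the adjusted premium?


adjusted = base * BM_level / 100
= 4496 * 175 / 100
= 4496 * 1.75
= 7868.0


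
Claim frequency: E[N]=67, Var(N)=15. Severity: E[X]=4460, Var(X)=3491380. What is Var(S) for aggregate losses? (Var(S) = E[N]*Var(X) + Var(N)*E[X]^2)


Var(S) = E[N]*Var(X) + Var(N)*E[X]^2
= 67*3491380 + 15*4460^2
= 233922460 + 298374000
= 5.3230e+08


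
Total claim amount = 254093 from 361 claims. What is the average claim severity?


severity = total / number
= 254093 / 361
= 703.8587


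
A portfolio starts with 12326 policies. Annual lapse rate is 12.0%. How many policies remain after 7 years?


remaining = initial * (1 - lapse)^years
= 12326 * (1 - 0.12)^7
= 12326 * 0.408676
= 5037.3354


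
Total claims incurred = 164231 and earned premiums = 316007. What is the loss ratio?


Loss ratio = claims / premiums
= 164231 / 316007
= 0.5197


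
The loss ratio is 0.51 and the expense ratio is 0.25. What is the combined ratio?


Combined ratio = loss ratio + expense ratio
= 0.51 + 0.25
= 0.76


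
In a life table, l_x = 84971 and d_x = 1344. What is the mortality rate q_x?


q_x = d_x / l_x
= 1344 / 84971
= 0.0158


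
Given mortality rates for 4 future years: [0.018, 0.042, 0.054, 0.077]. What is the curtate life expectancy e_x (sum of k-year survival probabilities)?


e_x = sum_{k=1}^{n} k_p_x
k_p_x values:
  1_p_x = 0.982
  2_p_x = 0.940756
  3_p_x = 0.889955
  4_p_x = 0.821429
e_x = 3.6341


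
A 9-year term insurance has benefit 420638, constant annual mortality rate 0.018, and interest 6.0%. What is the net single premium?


NSP = benefit * sum_{k=0}^{n-1} k_p_x * q * v^(k+1)
With constant q=0.018, v=0.943396
Sum = 0.114777
NSP = 420638 * 0.114777
= 48279.6122


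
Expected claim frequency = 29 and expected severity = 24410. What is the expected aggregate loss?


E[S] = E[N] * E[X]
= 29 * 24410
= 707890
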